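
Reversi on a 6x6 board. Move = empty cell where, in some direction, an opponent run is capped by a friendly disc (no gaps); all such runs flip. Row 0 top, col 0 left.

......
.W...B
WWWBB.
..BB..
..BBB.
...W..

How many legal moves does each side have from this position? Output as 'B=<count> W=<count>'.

-- B to move --
(0,0): flips 2 -> legal
(0,1): no bracket -> illegal
(0,2): no bracket -> illegal
(1,0): flips 1 -> legal
(1,2): flips 1 -> legal
(1,3): no bracket -> illegal
(3,0): no bracket -> illegal
(3,1): no bracket -> illegal
(5,2): no bracket -> illegal
(5,4): no bracket -> illegal
B mobility = 3
-- W to move --
(0,4): no bracket -> illegal
(0,5): no bracket -> illegal
(1,2): no bracket -> illegal
(1,3): flips 3 -> legal
(1,4): no bracket -> illegal
(2,5): flips 2 -> legal
(3,1): flips 1 -> legal
(3,4): no bracket -> illegal
(3,5): flips 1 -> legal
(4,1): no bracket -> illegal
(4,5): no bracket -> illegal
(5,1): no bracket -> illegal
(5,2): flips 2 -> legal
(5,4): flips 2 -> legal
(5,5): flips 2 -> legal
W mobility = 7

Answer: B=3 W=7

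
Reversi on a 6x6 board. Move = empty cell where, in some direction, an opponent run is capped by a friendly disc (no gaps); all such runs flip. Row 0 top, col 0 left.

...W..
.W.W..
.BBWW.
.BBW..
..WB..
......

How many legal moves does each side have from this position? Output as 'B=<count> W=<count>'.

-- B to move --
(0,0): flips 1 -> legal
(0,1): flips 1 -> legal
(0,2): no bracket -> illegal
(0,4): flips 1 -> legal
(1,0): no bracket -> illegal
(1,2): no bracket -> illegal
(1,4): flips 1 -> legal
(1,5): no bracket -> illegal
(2,0): no bracket -> illegal
(2,5): flips 2 -> legal
(3,4): flips 1 -> legal
(3,5): no bracket -> illegal
(4,1): flips 1 -> legal
(4,4): flips 1 -> legal
(5,1): no bracket -> illegal
(5,2): flips 1 -> legal
(5,3): flips 1 -> legal
B mobility = 10
-- W to move --
(1,0): no bracket -> illegal
(1,2): flips 2 -> legal
(2,0): flips 3 -> legal
(3,0): flips 2 -> legal
(3,4): no bracket -> illegal
(4,0): flips 2 -> legal
(4,1): flips 3 -> legal
(4,4): flips 1 -> legal
(5,2): no bracket -> illegal
(5,3): flips 1 -> legal
(5,4): no bracket -> illegal
W mobility = 7

Answer: B=10 W=7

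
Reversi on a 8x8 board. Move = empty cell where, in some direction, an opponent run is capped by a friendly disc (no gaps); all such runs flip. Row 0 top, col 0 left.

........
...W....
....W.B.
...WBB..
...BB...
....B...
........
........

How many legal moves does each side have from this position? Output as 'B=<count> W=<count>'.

-- B to move --
(0,2): flips 2 -> legal
(0,3): no bracket -> illegal
(0,4): no bracket -> illegal
(1,2): no bracket -> illegal
(1,4): flips 1 -> legal
(1,5): no bracket -> illegal
(2,2): flips 1 -> legal
(2,3): flips 1 -> legal
(2,5): no bracket -> illegal
(3,2): flips 1 -> legal
(4,2): no bracket -> illegal
B mobility = 5
-- W to move --
(1,5): no bracket -> illegal
(1,6): no bracket -> illegal
(1,7): no bracket -> illegal
(2,3): no bracket -> illegal
(2,5): no bracket -> illegal
(2,7): no bracket -> illegal
(3,2): no bracket -> illegal
(3,6): flips 2 -> legal
(3,7): no bracket -> illegal
(4,2): no bracket -> illegal
(4,5): no bracket -> illegal
(4,6): flips 1 -> legal
(5,2): no bracket -> illegal
(5,3): flips 1 -> legal
(5,5): flips 1 -> legal
(6,3): no bracket -> illegal
(6,4): flips 3 -> legal
(6,5): no bracket -> illegal
W mobility = 5

Answer: B=5 W=5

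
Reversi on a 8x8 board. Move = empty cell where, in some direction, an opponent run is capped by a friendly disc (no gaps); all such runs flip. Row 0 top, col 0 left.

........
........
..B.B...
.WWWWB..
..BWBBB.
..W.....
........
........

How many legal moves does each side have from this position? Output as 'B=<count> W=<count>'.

-- B to move --
(2,0): flips 1 -> legal
(2,1): no bracket -> illegal
(2,3): flips 1 -> legal
(2,5): no bracket -> illegal
(3,0): flips 4 -> legal
(4,0): flips 1 -> legal
(4,1): no bracket -> illegal
(5,1): no bracket -> illegal
(5,3): no bracket -> illegal
(5,4): no bracket -> illegal
(6,1): no bracket -> illegal
(6,2): flips 1 -> legal
(6,3): no bracket -> illegal
B mobility = 5
-- W to move --
(1,1): flips 1 -> legal
(1,2): flips 1 -> legal
(1,3): flips 1 -> legal
(1,4): flips 1 -> legal
(1,5): flips 1 -> legal
(2,1): no bracket -> illegal
(2,3): no bracket -> illegal
(2,5): no bracket -> illegal
(2,6): no bracket -> illegal
(3,6): flips 1 -> legal
(3,7): no bracket -> illegal
(4,1): flips 1 -> legal
(4,7): flips 3 -> legal
(5,1): flips 1 -> legal
(5,3): flips 1 -> legal
(5,4): flips 1 -> legal
(5,5): flips 1 -> legal
(5,6): flips 1 -> legal
(5,7): no bracket -> illegal
W mobility = 13

Answer: B=5 W=13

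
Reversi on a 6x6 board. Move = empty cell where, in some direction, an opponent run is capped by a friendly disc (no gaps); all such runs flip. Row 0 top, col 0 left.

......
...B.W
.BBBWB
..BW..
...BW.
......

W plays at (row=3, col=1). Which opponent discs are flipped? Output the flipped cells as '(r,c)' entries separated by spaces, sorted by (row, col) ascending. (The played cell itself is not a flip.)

Dir NW: first cell '.' (not opp) -> no flip
Dir N: opp run (2,1), next='.' -> no flip
Dir NE: opp run (2,2) (1,3), next='.' -> no flip
Dir W: first cell '.' (not opp) -> no flip
Dir E: opp run (3,2) capped by W -> flip
Dir SW: first cell '.' (not opp) -> no flip
Dir S: first cell '.' (not opp) -> no flip
Dir SE: first cell '.' (not opp) -> no flip

Answer: (3,2)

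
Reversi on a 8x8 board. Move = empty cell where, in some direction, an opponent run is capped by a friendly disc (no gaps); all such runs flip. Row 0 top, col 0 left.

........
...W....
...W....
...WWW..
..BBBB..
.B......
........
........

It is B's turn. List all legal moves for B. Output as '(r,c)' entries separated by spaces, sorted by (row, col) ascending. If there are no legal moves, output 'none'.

(0,2): no bracket -> illegal
(0,3): flips 3 -> legal
(0,4): no bracket -> illegal
(1,2): flips 2 -> legal
(1,4): no bracket -> illegal
(2,2): flips 1 -> legal
(2,4): flips 2 -> legal
(2,5): flips 2 -> legal
(2,6): flips 1 -> legal
(3,2): no bracket -> illegal
(3,6): no bracket -> illegal
(4,6): no bracket -> illegal

Answer: (0,3) (1,2) (2,2) (2,4) (2,5) (2,6)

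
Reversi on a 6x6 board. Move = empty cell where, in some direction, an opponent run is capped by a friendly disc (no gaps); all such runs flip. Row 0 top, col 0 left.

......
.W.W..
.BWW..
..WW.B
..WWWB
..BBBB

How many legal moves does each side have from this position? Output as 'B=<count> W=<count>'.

Answer: B=8 W=3

Derivation:
-- B to move --
(0,0): flips 4 -> legal
(0,1): flips 1 -> legal
(0,2): no bracket -> illegal
(0,3): flips 4 -> legal
(0,4): no bracket -> illegal
(1,0): no bracket -> illegal
(1,2): flips 3 -> legal
(1,4): no bracket -> illegal
(2,0): no bracket -> illegal
(2,4): flips 2 -> legal
(3,1): flips 1 -> legal
(3,4): flips 2 -> legal
(4,1): flips 3 -> legal
(5,1): no bracket -> illegal
B mobility = 8
-- W to move --
(1,0): flips 1 -> legal
(1,2): no bracket -> illegal
(2,0): flips 1 -> legal
(2,4): no bracket -> illegal
(2,5): no bracket -> illegal
(3,0): no bracket -> illegal
(3,1): flips 1 -> legal
(3,4): no bracket -> illegal
(4,1): no bracket -> illegal
(5,1): no bracket -> illegal
W mobility = 3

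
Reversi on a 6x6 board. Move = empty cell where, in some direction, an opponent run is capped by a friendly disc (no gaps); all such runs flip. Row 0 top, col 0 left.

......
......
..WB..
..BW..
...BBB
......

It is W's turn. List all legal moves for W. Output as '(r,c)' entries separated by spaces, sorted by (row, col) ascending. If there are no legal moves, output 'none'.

Answer: (1,3) (2,4) (3,1) (4,2) (5,3) (5,5)

Derivation:
(1,2): no bracket -> illegal
(1,3): flips 1 -> legal
(1,4): no bracket -> illegal
(2,1): no bracket -> illegal
(2,4): flips 1 -> legal
(3,1): flips 1 -> legal
(3,4): no bracket -> illegal
(3,5): no bracket -> illegal
(4,1): no bracket -> illegal
(4,2): flips 1 -> legal
(5,2): no bracket -> illegal
(5,3): flips 1 -> legal
(5,4): no bracket -> illegal
(5,5): flips 1 -> legal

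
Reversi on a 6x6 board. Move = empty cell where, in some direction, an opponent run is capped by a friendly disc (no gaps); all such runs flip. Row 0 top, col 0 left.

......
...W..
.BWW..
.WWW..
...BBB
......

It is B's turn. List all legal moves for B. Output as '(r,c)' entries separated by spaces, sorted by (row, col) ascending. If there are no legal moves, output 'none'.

(0,2): no bracket -> illegal
(0,3): flips 3 -> legal
(0,4): no bracket -> illegal
(1,1): flips 2 -> legal
(1,2): no bracket -> illegal
(1,4): no bracket -> illegal
(2,0): no bracket -> illegal
(2,4): flips 2 -> legal
(3,0): no bracket -> illegal
(3,4): no bracket -> illegal
(4,0): no bracket -> illegal
(4,1): flips 1 -> legal
(4,2): no bracket -> illegal

Answer: (0,3) (1,1) (2,4) (4,1)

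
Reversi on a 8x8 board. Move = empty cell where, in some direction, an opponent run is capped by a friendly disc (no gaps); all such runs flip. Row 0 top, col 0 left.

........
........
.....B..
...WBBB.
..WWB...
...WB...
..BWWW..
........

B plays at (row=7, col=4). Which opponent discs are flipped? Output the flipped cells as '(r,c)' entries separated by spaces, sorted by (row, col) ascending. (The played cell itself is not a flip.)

Answer: (6,4)

Derivation:
Dir NW: opp run (6,3), next='.' -> no flip
Dir N: opp run (6,4) capped by B -> flip
Dir NE: opp run (6,5), next='.' -> no flip
Dir W: first cell '.' (not opp) -> no flip
Dir E: first cell '.' (not opp) -> no flip
Dir SW: edge -> no flip
Dir S: edge -> no flip
Dir SE: edge -> no flip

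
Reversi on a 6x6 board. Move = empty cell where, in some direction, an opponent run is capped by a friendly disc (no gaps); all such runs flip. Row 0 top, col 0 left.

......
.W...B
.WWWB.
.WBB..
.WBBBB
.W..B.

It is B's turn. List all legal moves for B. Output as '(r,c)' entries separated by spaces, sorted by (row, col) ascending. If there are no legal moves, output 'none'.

(0,0): flips 2 -> legal
(0,1): no bracket -> illegal
(0,2): no bracket -> illegal
(1,0): flips 1 -> legal
(1,2): flips 1 -> legal
(1,3): flips 1 -> legal
(1,4): flips 1 -> legal
(2,0): flips 4 -> legal
(3,0): flips 1 -> legal
(3,4): no bracket -> illegal
(4,0): flips 1 -> legal
(5,0): flips 1 -> legal
(5,2): no bracket -> illegal

Answer: (0,0) (1,0) (1,2) (1,3) (1,4) (2,0) (3,0) (4,0) (5,0)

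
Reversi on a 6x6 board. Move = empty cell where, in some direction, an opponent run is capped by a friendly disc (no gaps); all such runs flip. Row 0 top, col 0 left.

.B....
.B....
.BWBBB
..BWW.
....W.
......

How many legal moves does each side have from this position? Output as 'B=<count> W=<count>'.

-- B to move --
(1,2): flips 1 -> legal
(1,3): no bracket -> illegal
(3,1): no bracket -> illegal
(3,5): flips 2 -> legal
(4,2): flips 1 -> legal
(4,3): flips 2 -> legal
(4,5): flips 1 -> legal
(5,3): no bracket -> illegal
(5,4): flips 2 -> legal
(5,5): flips 3 -> legal
B mobility = 7
-- W to move --
(0,0): flips 1 -> legal
(0,2): no bracket -> illegal
(1,0): no bracket -> illegal
(1,2): flips 1 -> legal
(1,3): flips 1 -> legal
(1,4): flips 1 -> legal
(1,5): flips 1 -> legal
(2,0): flips 1 -> legal
(3,0): no bracket -> illegal
(3,1): flips 1 -> legal
(3,5): no bracket -> illegal
(4,1): no bracket -> illegal
(4,2): flips 1 -> legal
(4,3): no bracket -> illegal
W mobility = 8

Answer: B=7 W=8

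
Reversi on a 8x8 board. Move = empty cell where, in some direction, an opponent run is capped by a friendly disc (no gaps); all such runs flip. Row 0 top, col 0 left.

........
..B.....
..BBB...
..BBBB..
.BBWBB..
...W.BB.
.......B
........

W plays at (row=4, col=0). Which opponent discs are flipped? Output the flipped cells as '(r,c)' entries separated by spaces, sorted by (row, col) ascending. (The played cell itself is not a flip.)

Answer: (4,1) (4,2)

Derivation:
Dir NW: edge -> no flip
Dir N: first cell '.' (not opp) -> no flip
Dir NE: first cell '.' (not opp) -> no flip
Dir W: edge -> no flip
Dir E: opp run (4,1) (4,2) capped by W -> flip
Dir SW: edge -> no flip
Dir S: first cell '.' (not opp) -> no flip
Dir SE: first cell '.' (not opp) -> no flip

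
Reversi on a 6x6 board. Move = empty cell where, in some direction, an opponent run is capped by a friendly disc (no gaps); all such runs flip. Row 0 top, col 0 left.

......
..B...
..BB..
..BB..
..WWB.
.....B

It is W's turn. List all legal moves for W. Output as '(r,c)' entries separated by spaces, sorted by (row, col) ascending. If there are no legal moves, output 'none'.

(0,1): no bracket -> illegal
(0,2): flips 3 -> legal
(0,3): no bracket -> illegal
(1,1): no bracket -> illegal
(1,3): flips 2 -> legal
(1,4): no bracket -> illegal
(2,1): flips 1 -> legal
(2,4): flips 1 -> legal
(3,1): no bracket -> illegal
(3,4): no bracket -> illegal
(3,5): no bracket -> illegal
(4,1): no bracket -> illegal
(4,5): flips 1 -> legal
(5,3): no bracket -> illegal
(5,4): no bracket -> illegal

Answer: (0,2) (1,3) (2,1) (2,4) (4,5)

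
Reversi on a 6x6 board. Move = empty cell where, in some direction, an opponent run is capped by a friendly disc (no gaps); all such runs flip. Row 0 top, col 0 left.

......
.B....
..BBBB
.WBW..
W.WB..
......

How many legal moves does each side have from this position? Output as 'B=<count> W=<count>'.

-- B to move --
(2,0): no bracket -> illegal
(2,1): no bracket -> illegal
(3,0): flips 1 -> legal
(3,4): flips 1 -> legal
(4,1): flips 1 -> legal
(4,4): flips 1 -> legal
(5,0): no bracket -> illegal
(5,1): flips 2 -> legal
(5,2): flips 1 -> legal
(5,3): no bracket -> illegal
B mobility = 6
-- W to move --
(0,0): flips 2 -> legal
(0,1): no bracket -> illegal
(0,2): no bracket -> illegal
(1,0): no bracket -> illegal
(1,2): flips 2 -> legal
(1,3): flips 2 -> legal
(1,4): no bracket -> illegal
(1,5): flips 1 -> legal
(2,0): no bracket -> illegal
(2,1): no bracket -> illegal
(3,4): no bracket -> illegal
(3,5): no bracket -> illegal
(4,1): no bracket -> illegal
(4,4): flips 1 -> legal
(5,2): no bracket -> illegal
(5,3): flips 1 -> legal
(5,4): no bracket -> illegal
W mobility = 6

Answer: B=6 W=6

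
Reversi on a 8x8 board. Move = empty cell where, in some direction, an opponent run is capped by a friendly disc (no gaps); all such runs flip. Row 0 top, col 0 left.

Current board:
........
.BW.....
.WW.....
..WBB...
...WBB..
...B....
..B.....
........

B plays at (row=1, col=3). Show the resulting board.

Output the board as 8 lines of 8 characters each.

Answer: ........
.BBB....
.WW.....
..WBB...
...WBB..
...B....
..B.....
........

Derivation:
Place B at (1,3); scan 8 dirs for brackets.
Dir NW: first cell '.' (not opp) -> no flip
Dir N: first cell '.' (not opp) -> no flip
Dir NE: first cell '.' (not opp) -> no flip
Dir W: opp run (1,2) capped by B -> flip
Dir E: first cell '.' (not opp) -> no flip
Dir SW: opp run (2,2), next='.' -> no flip
Dir S: first cell '.' (not opp) -> no flip
Dir SE: first cell '.' (not opp) -> no flip
All flips: (1,2)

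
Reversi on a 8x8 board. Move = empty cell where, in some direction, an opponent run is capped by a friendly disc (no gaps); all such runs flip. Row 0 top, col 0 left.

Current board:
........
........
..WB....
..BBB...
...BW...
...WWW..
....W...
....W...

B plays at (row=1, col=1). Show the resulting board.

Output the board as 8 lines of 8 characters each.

Answer: ........
.B......
..BB....
..BBB...
...BW...
...WWW..
....W...
....W...

Derivation:
Place B at (1,1); scan 8 dirs for brackets.
Dir NW: first cell '.' (not opp) -> no flip
Dir N: first cell '.' (not opp) -> no flip
Dir NE: first cell '.' (not opp) -> no flip
Dir W: first cell '.' (not opp) -> no flip
Dir E: first cell '.' (not opp) -> no flip
Dir SW: first cell '.' (not opp) -> no flip
Dir S: first cell '.' (not opp) -> no flip
Dir SE: opp run (2,2) capped by B -> flip
All flips: (2,2)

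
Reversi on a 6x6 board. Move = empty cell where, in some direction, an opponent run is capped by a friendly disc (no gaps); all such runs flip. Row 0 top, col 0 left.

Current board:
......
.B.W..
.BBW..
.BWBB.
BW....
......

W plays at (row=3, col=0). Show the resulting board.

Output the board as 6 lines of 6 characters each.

Place W at (3,0); scan 8 dirs for brackets.
Dir NW: edge -> no flip
Dir N: first cell '.' (not opp) -> no flip
Dir NE: opp run (2,1), next='.' -> no flip
Dir W: edge -> no flip
Dir E: opp run (3,1) capped by W -> flip
Dir SW: edge -> no flip
Dir S: opp run (4,0), next='.' -> no flip
Dir SE: first cell 'W' (not opp) -> no flip
All flips: (3,1)

Answer: ......
.B.W..
.BBW..
WWWBB.
BW....
......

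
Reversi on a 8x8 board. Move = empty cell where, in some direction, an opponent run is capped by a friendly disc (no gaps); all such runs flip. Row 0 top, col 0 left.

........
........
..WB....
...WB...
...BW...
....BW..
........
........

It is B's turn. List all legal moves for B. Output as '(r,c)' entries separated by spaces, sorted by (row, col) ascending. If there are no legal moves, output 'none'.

Answer: (2,1) (3,2) (4,5) (5,6)

Derivation:
(1,1): no bracket -> illegal
(1,2): no bracket -> illegal
(1,3): no bracket -> illegal
(2,1): flips 1 -> legal
(2,4): no bracket -> illegal
(3,1): no bracket -> illegal
(3,2): flips 1 -> legal
(3,5): no bracket -> illegal
(4,2): no bracket -> illegal
(4,5): flips 1 -> legal
(4,6): no bracket -> illegal
(5,3): no bracket -> illegal
(5,6): flips 1 -> legal
(6,4): no bracket -> illegal
(6,5): no bracket -> illegal
(6,6): no bracket -> illegal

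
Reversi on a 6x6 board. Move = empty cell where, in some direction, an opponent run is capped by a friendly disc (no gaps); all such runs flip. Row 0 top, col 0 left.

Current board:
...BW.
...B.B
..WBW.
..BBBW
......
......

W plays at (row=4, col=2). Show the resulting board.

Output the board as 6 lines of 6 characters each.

Answer: ...BW.
...B.B
..WBW.
..WWBW
..W...
......

Derivation:
Place W at (4,2); scan 8 dirs for brackets.
Dir NW: first cell '.' (not opp) -> no flip
Dir N: opp run (3,2) capped by W -> flip
Dir NE: opp run (3,3) capped by W -> flip
Dir W: first cell '.' (not opp) -> no flip
Dir E: first cell '.' (not opp) -> no flip
Dir SW: first cell '.' (not opp) -> no flip
Dir S: first cell '.' (not opp) -> no flip
Dir SE: first cell '.' (not opp) -> no flip
All flips: (3,2) (3,3)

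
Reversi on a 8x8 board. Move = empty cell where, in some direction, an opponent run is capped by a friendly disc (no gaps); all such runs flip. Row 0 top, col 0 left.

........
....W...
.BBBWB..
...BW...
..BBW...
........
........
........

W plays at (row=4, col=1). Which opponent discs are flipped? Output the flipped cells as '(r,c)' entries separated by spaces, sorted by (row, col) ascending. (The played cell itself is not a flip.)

Dir NW: first cell '.' (not opp) -> no flip
Dir N: first cell '.' (not opp) -> no flip
Dir NE: first cell '.' (not opp) -> no flip
Dir W: first cell '.' (not opp) -> no flip
Dir E: opp run (4,2) (4,3) capped by W -> flip
Dir SW: first cell '.' (not opp) -> no flip
Dir S: first cell '.' (not opp) -> no flip
Dir SE: first cell '.' (not opp) -> no flip

Answer: (4,2) (4,3)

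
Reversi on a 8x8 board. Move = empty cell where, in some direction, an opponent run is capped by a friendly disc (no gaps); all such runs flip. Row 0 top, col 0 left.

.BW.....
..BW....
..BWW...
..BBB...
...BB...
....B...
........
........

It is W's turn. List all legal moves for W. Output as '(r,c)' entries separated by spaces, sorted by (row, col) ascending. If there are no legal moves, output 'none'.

(0,0): flips 1 -> legal
(0,3): no bracket -> illegal
(1,0): no bracket -> illegal
(1,1): flips 1 -> legal
(2,1): flips 1 -> legal
(2,5): no bracket -> illegal
(3,1): flips 1 -> legal
(3,5): no bracket -> illegal
(4,1): flips 1 -> legal
(4,2): flips 4 -> legal
(4,5): flips 1 -> legal
(5,2): no bracket -> illegal
(5,3): flips 2 -> legal
(5,5): no bracket -> illegal
(6,3): no bracket -> illegal
(6,4): flips 3 -> legal
(6,5): no bracket -> illegal

Answer: (0,0) (1,1) (2,1) (3,1) (4,1) (4,2) (4,5) (5,3) (6,4)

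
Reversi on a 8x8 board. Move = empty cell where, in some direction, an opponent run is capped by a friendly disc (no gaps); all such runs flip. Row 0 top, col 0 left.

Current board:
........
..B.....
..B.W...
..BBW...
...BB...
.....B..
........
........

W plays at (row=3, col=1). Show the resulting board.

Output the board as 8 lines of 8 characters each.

Answer: ........
..B.....
..B.W...
.WWWW...
...BB...
.....B..
........
........

Derivation:
Place W at (3,1); scan 8 dirs for brackets.
Dir NW: first cell '.' (not opp) -> no flip
Dir N: first cell '.' (not opp) -> no flip
Dir NE: opp run (2,2), next='.' -> no flip
Dir W: first cell '.' (not opp) -> no flip
Dir E: opp run (3,2) (3,3) capped by W -> flip
Dir SW: first cell '.' (not opp) -> no flip
Dir S: first cell '.' (not opp) -> no flip
Dir SE: first cell '.' (not opp) -> no flip
All flips: (3,2) (3,3)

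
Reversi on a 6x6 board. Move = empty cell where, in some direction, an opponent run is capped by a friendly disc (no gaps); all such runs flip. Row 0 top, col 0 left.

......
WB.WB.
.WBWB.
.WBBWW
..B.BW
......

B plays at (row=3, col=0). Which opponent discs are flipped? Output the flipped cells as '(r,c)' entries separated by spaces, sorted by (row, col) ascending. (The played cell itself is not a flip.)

Dir NW: edge -> no flip
Dir N: first cell '.' (not opp) -> no flip
Dir NE: opp run (2,1), next='.' -> no flip
Dir W: edge -> no flip
Dir E: opp run (3,1) capped by B -> flip
Dir SW: edge -> no flip
Dir S: first cell '.' (not opp) -> no flip
Dir SE: first cell '.' (not opp) -> no flip

Answer: (3,1)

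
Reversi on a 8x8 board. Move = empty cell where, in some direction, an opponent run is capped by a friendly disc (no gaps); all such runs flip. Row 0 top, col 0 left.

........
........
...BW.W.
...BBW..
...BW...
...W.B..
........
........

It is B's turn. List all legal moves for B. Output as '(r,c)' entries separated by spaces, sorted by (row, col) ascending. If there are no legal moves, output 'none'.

Answer: (1,4) (1,5) (2,5) (3,6) (4,5) (5,4) (6,3)

Derivation:
(1,3): no bracket -> illegal
(1,4): flips 1 -> legal
(1,5): flips 1 -> legal
(1,6): no bracket -> illegal
(1,7): no bracket -> illegal
(2,5): flips 1 -> legal
(2,7): no bracket -> illegal
(3,6): flips 1 -> legal
(3,7): no bracket -> illegal
(4,2): no bracket -> illegal
(4,5): flips 1 -> legal
(4,6): no bracket -> illegal
(5,2): no bracket -> illegal
(5,4): flips 1 -> legal
(6,2): no bracket -> illegal
(6,3): flips 1 -> legal
(6,4): no bracket -> illegal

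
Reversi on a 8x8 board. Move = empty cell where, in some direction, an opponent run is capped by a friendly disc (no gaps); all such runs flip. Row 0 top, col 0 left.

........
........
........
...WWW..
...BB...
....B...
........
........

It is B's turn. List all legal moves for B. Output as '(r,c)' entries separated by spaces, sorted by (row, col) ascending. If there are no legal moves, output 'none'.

(2,2): flips 1 -> legal
(2,3): flips 1 -> legal
(2,4): flips 1 -> legal
(2,5): flips 1 -> legal
(2,6): flips 1 -> legal
(3,2): no bracket -> illegal
(3,6): no bracket -> illegal
(4,2): no bracket -> illegal
(4,5): no bracket -> illegal
(4,6): no bracket -> illegal

Answer: (2,2) (2,3) (2,4) (2,5) (2,6)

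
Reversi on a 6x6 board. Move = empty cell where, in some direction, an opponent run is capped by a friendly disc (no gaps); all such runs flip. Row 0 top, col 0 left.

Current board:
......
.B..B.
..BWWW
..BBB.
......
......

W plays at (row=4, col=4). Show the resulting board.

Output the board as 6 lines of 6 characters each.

Place W at (4,4); scan 8 dirs for brackets.
Dir NW: opp run (3,3) (2,2) (1,1), next='.' -> no flip
Dir N: opp run (3,4) capped by W -> flip
Dir NE: first cell '.' (not opp) -> no flip
Dir W: first cell '.' (not opp) -> no flip
Dir E: first cell '.' (not opp) -> no flip
Dir SW: first cell '.' (not opp) -> no flip
Dir S: first cell '.' (not opp) -> no flip
Dir SE: first cell '.' (not opp) -> no flip
All flips: (3,4)

Answer: ......
.B..B.
..BWWW
..BBW.
....W.
......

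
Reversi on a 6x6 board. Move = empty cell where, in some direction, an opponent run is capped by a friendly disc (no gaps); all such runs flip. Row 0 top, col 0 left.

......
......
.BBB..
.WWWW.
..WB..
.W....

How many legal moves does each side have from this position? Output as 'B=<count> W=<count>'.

Answer: B=6 W=9

Derivation:
-- B to move --
(2,0): no bracket -> illegal
(2,4): no bracket -> illegal
(2,5): flips 1 -> legal
(3,0): no bracket -> illegal
(3,5): no bracket -> illegal
(4,0): flips 1 -> legal
(4,1): flips 3 -> legal
(4,4): flips 1 -> legal
(4,5): flips 1 -> legal
(5,0): no bracket -> illegal
(5,2): flips 2 -> legal
(5,3): no bracket -> illegal
B mobility = 6
-- W to move --
(1,0): flips 1 -> legal
(1,1): flips 2 -> legal
(1,2): flips 2 -> legal
(1,3): flips 2 -> legal
(1,4): flips 1 -> legal
(2,0): no bracket -> illegal
(2,4): no bracket -> illegal
(3,0): no bracket -> illegal
(4,4): flips 1 -> legal
(5,2): flips 1 -> legal
(5,3): flips 1 -> legal
(5,4): flips 1 -> legal
W mobility = 9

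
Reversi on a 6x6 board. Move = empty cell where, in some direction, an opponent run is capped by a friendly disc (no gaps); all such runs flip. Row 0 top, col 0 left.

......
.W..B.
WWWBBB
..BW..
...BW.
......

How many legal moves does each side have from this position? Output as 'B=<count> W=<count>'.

Answer: B=5 W=6

Derivation:
-- B to move --
(0,0): no bracket -> illegal
(0,1): no bracket -> illegal
(0,2): no bracket -> illegal
(1,0): flips 1 -> legal
(1,2): flips 1 -> legal
(1,3): no bracket -> illegal
(3,0): no bracket -> illegal
(3,1): no bracket -> illegal
(3,4): flips 1 -> legal
(3,5): no bracket -> illegal
(4,2): flips 1 -> legal
(4,5): flips 1 -> legal
(5,3): no bracket -> illegal
(5,4): no bracket -> illegal
(5,5): no bracket -> illegal
B mobility = 5
-- W to move --
(0,3): no bracket -> illegal
(0,4): no bracket -> illegal
(0,5): no bracket -> illegal
(1,2): no bracket -> illegal
(1,3): flips 1 -> legal
(1,5): flips 1 -> legal
(3,1): flips 1 -> legal
(3,4): no bracket -> illegal
(3,5): no bracket -> illegal
(4,1): no bracket -> illegal
(4,2): flips 2 -> legal
(5,2): no bracket -> illegal
(5,3): flips 1 -> legal
(5,4): flips 2 -> legal
W mobility = 6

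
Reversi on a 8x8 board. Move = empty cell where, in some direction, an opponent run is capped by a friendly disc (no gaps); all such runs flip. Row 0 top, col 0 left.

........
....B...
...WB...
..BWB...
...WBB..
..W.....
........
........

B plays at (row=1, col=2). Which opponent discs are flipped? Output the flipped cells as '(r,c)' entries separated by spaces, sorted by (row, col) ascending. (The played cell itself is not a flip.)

Dir NW: first cell '.' (not opp) -> no flip
Dir N: first cell '.' (not opp) -> no flip
Dir NE: first cell '.' (not opp) -> no flip
Dir W: first cell '.' (not opp) -> no flip
Dir E: first cell '.' (not opp) -> no flip
Dir SW: first cell '.' (not opp) -> no flip
Dir S: first cell '.' (not opp) -> no flip
Dir SE: opp run (2,3) capped by B -> flip

Answer: (2,3)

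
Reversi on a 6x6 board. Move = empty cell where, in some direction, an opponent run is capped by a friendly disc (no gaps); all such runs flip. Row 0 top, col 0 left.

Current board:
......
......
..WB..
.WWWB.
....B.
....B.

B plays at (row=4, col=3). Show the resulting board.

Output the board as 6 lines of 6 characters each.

Place B at (4,3); scan 8 dirs for brackets.
Dir NW: opp run (3,2), next='.' -> no flip
Dir N: opp run (3,3) capped by B -> flip
Dir NE: first cell 'B' (not opp) -> no flip
Dir W: first cell '.' (not opp) -> no flip
Dir E: first cell 'B' (not opp) -> no flip
Dir SW: first cell '.' (not opp) -> no flip
Dir S: first cell '.' (not opp) -> no flip
Dir SE: first cell 'B' (not opp) -> no flip
All flips: (3,3)

Answer: ......
......
..WB..
.WWBB.
...BB.
....B.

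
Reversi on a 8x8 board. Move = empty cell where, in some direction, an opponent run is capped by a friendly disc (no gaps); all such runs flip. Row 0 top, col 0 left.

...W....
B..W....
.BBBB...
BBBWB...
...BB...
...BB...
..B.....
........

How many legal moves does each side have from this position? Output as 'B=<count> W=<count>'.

-- B to move --
(0,2): flips 1 -> legal
(0,4): flips 1 -> legal
(1,2): no bracket -> illegal
(1,4): no bracket -> illegal
(4,2): flips 1 -> legal
B mobility = 3
-- W to move --
(0,0): no bracket -> illegal
(0,1): no bracket -> illegal
(1,1): flips 1 -> legal
(1,2): no bracket -> illegal
(1,4): no bracket -> illegal
(1,5): flips 1 -> legal
(2,0): no bracket -> illegal
(2,5): no bracket -> illegal
(3,5): flips 2 -> legal
(4,0): flips 2 -> legal
(4,1): no bracket -> illegal
(4,2): no bracket -> illegal
(4,5): no bracket -> illegal
(5,1): no bracket -> illegal
(5,2): no bracket -> illegal
(5,5): flips 1 -> legal
(6,1): no bracket -> illegal
(6,3): flips 2 -> legal
(6,4): no bracket -> illegal
(6,5): no bracket -> illegal
(7,1): no bracket -> illegal
(7,2): no bracket -> illegal
(7,3): no bracket -> illegal
W mobility = 6

Answer: B=3 W=6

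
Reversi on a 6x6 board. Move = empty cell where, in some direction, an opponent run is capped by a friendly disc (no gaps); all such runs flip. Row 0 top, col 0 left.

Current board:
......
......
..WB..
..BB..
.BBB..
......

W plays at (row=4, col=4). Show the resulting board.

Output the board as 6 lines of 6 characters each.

Answer: ......
......
..WB..
..BW..
.BBBW.
......

Derivation:
Place W at (4,4); scan 8 dirs for brackets.
Dir NW: opp run (3,3) capped by W -> flip
Dir N: first cell '.' (not opp) -> no flip
Dir NE: first cell '.' (not opp) -> no flip
Dir W: opp run (4,3) (4,2) (4,1), next='.' -> no flip
Dir E: first cell '.' (not opp) -> no flip
Dir SW: first cell '.' (not opp) -> no flip
Dir S: first cell '.' (not opp) -> no flip
Dir SE: first cell '.' (not opp) -> no flip
All flips: (3,3)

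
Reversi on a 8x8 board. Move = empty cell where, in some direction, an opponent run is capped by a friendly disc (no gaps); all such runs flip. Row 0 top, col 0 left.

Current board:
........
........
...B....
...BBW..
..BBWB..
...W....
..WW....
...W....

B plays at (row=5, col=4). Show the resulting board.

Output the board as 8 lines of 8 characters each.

Place B at (5,4); scan 8 dirs for brackets.
Dir NW: first cell 'B' (not opp) -> no flip
Dir N: opp run (4,4) capped by B -> flip
Dir NE: first cell 'B' (not opp) -> no flip
Dir W: opp run (5,3), next='.' -> no flip
Dir E: first cell '.' (not opp) -> no flip
Dir SW: opp run (6,3), next='.' -> no flip
Dir S: first cell '.' (not opp) -> no flip
Dir SE: first cell '.' (not opp) -> no flip
All flips: (4,4)

Answer: ........
........
...B....
...BBW..
..BBBB..
...WB...
..WW....
...W....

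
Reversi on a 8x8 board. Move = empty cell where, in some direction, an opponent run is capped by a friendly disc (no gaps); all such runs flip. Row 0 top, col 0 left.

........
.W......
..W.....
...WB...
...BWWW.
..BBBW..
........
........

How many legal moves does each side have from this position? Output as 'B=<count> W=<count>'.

-- B to move --
(0,0): no bracket -> illegal
(0,1): no bracket -> illegal
(0,2): no bracket -> illegal
(1,0): no bracket -> illegal
(1,2): no bracket -> illegal
(1,3): no bracket -> illegal
(2,0): no bracket -> illegal
(2,1): no bracket -> illegal
(2,3): flips 1 -> legal
(2,4): no bracket -> illegal
(3,1): no bracket -> illegal
(3,2): flips 1 -> legal
(3,5): flips 1 -> legal
(3,6): flips 1 -> legal
(3,7): no bracket -> illegal
(4,2): no bracket -> illegal
(4,7): flips 3 -> legal
(5,6): flips 2 -> legal
(5,7): no bracket -> illegal
(6,4): no bracket -> illegal
(6,5): no bracket -> illegal
(6,6): no bracket -> illegal
B mobility = 6
-- W to move --
(2,3): flips 1 -> legal
(2,4): flips 1 -> legal
(2,5): no bracket -> illegal
(3,2): no bracket -> illegal
(3,5): flips 1 -> legal
(4,1): no bracket -> illegal
(4,2): flips 1 -> legal
(5,1): flips 3 -> legal
(6,1): no bracket -> illegal
(6,2): flips 1 -> legal
(6,3): flips 3 -> legal
(6,4): flips 1 -> legal
(6,5): no bracket -> illegal
W mobility = 8

Answer: B=6 W=8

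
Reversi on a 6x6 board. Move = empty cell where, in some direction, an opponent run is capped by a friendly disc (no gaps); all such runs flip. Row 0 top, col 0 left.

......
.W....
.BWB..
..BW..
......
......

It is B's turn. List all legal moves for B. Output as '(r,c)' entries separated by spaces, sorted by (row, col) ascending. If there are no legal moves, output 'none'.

Answer: (0,1) (1,2) (3,4) (4,3)

Derivation:
(0,0): no bracket -> illegal
(0,1): flips 1 -> legal
(0,2): no bracket -> illegal
(1,0): no bracket -> illegal
(1,2): flips 1 -> legal
(1,3): no bracket -> illegal
(2,0): no bracket -> illegal
(2,4): no bracket -> illegal
(3,1): no bracket -> illegal
(3,4): flips 1 -> legal
(4,2): no bracket -> illegal
(4,3): flips 1 -> legal
(4,4): no bracket -> illegal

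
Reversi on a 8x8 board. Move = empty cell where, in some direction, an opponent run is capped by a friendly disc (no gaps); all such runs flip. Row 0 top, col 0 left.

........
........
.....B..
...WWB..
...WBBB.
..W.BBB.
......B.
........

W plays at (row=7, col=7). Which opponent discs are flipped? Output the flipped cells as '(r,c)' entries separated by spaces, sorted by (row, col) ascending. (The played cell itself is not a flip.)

Dir NW: opp run (6,6) (5,5) (4,4) capped by W -> flip
Dir N: first cell '.' (not opp) -> no flip
Dir NE: edge -> no flip
Dir W: first cell '.' (not opp) -> no flip
Dir E: edge -> no flip
Dir SW: edge -> no flip
Dir S: edge -> no flip
Dir SE: edge -> no flip

Answer: (4,4) (5,5) (6,6)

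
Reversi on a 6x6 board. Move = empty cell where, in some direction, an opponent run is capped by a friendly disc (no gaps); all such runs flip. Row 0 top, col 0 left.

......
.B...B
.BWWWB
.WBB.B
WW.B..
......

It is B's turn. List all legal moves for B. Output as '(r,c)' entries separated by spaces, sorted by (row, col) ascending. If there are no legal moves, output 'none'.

(1,2): flips 1 -> legal
(1,3): flips 2 -> legal
(1,4): flips 1 -> legal
(2,0): no bracket -> illegal
(3,0): flips 1 -> legal
(3,4): no bracket -> illegal
(4,2): no bracket -> illegal
(5,0): flips 1 -> legal
(5,1): flips 2 -> legal
(5,2): no bracket -> illegal

Answer: (1,2) (1,3) (1,4) (3,0) (5,0) (5,1)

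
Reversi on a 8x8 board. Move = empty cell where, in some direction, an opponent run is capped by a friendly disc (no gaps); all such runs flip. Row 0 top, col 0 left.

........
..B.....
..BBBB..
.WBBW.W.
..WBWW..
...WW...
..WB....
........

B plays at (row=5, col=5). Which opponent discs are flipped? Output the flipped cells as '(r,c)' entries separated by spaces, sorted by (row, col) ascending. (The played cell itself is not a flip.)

Answer: (4,4)

Derivation:
Dir NW: opp run (4,4) capped by B -> flip
Dir N: opp run (4,5), next='.' -> no flip
Dir NE: first cell '.' (not opp) -> no flip
Dir W: opp run (5,4) (5,3), next='.' -> no flip
Dir E: first cell '.' (not opp) -> no flip
Dir SW: first cell '.' (not opp) -> no flip
Dir S: first cell '.' (not opp) -> no flip
Dir SE: first cell '.' (not opp) -> no flip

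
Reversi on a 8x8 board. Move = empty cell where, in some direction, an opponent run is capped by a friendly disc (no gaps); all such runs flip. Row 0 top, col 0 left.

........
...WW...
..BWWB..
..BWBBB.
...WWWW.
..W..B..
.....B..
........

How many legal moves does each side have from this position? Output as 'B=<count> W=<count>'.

Answer: B=11 W=13

Derivation:
-- B to move --
(0,2): flips 2 -> legal
(0,3): flips 1 -> legal
(0,4): flips 3 -> legal
(0,5): flips 2 -> legal
(1,2): flips 1 -> legal
(1,5): no bracket -> illegal
(3,7): flips 1 -> legal
(4,1): no bracket -> illegal
(4,2): no bracket -> illegal
(4,7): no bracket -> illegal
(5,1): no bracket -> illegal
(5,3): flips 1 -> legal
(5,4): flips 3 -> legal
(5,6): flips 2 -> legal
(5,7): flips 1 -> legal
(6,1): flips 2 -> legal
(6,2): no bracket -> illegal
(6,3): no bracket -> illegal
B mobility = 11
-- W to move --
(1,1): flips 1 -> legal
(1,2): no bracket -> illegal
(1,5): flips 2 -> legal
(1,6): flips 2 -> legal
(2,1): flips 2 -> legal
(2,6): flips 3 -> legal
(2,7): flips 1 -> legal
(3,1): flips 2 -> legal
(3,7): flips 3 -> legal
(4,1): flips 1 -> legal
(4,2): no bracket -> illegal
(4,7): flips 2 -> legal
(5,4): no bracket -> illegal
(5,6): no bracket -> illegal
(6,4): flips 1 -> legal
(6,6): flips 1 -> legal
(7,4): no bracket -> illegal
(7,5): flips 2 -> legal
(7,6): no bracket -> illegal
W mobility = 13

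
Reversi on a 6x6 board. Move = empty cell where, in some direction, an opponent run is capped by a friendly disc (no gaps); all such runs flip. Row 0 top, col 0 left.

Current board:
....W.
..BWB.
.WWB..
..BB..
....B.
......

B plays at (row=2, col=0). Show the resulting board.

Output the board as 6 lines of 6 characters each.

Answer: ....W.
..BWB.
BBBB..
..BB..
....B.
......

Derivation:
Place B at (2,0); scan 8 dirs for brackets.
Dir NW: edge -> no flip
Dir N: first cell '.' (not opp) -> no flip
Dir NE: first cell '.' (not opp) -> no flip
Dir W: edge -> no flip
Dir E: opp run (2,1) (2,2) capped by B -> flip
Dir SW: edge -> no flip
Dir S: first cell '.' (not opp) -> no flip
Dir SE: first cell '.' (not opp) -> no flip
All flips: (2,1) (2,2)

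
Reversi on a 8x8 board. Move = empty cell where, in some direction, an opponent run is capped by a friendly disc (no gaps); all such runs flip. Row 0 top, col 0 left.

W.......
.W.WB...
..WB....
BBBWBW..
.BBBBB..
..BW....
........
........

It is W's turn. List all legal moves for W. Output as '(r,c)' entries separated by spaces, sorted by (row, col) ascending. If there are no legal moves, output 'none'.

Answer: (1,5) (2,0) (2,4) (4,0) (5,1) (5,5) (6,2)

Derivation:
(0,3): no bracket -> illegal
(0,4): no bracket -> illegal
(0,5): no bracket -> illegal
(1,2): no bracket -> illegal
(1,5): flips 1 -> legal
(2,0): flips 2 -> legal
(2,1): no bracket -> illegal
(2,4): flips 1 -> legal
(2,5): no bracket -> illegal
(3,6): no bracket -> illegal
(4,0): flips 1 -> legal
(4,6): no bracket -> illegal
(5,0): no bracket -> illegal
(5,1): flips 2 -> legal
(5,4): no bracket -> illegal
(5,5): flips 2 -> legal
(5,6): no bracket -> illegal
(6,1): no bracket -> illegal
(6,2): flips 3 -> legal
(6,3): no bracket -> illegal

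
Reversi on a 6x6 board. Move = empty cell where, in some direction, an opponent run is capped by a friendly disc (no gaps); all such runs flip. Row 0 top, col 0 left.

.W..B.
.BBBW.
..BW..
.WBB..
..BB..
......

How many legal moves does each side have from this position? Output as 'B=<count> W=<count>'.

Answer: B=7 W=6

Derivation:
-- B to move --
(0,0): no bracket -> illegal
(0,2): no bracket -> illegal
(0,3): no bracket -> illegal
(0,5): flips 2 -> legal
(1,0): no bracket -> illegal
(1,5): flips 1 -> legal
(2,0): flips 1 -> legal
(2,1): no bracket -> illegal
(2,4): flips 2 -> legal
(2,5): no bracket -> illegal
(3,0): flips 1 -> legal
(3,4): flips 1 -> legal
(4,0): flips 1 -> legal
(4,1): no bracket -> illegal
B mobility = 7
-- W to move --
(0,0): no bracket -> illegal
(0,2): no bracket -> illegal
(0,3): flips 1 -> legal
(0,5): no bracket -> illegal
(1,0): flips 3 -> legal
(1,5): no bracket -> illegal
(2,0): no bracket -> illegal
(2,1): flips 2 -> legal
(2,4): no bracket -> illegal
(3,4): flips 2 -> legal
(4,1): flips 1 -> legal
(4,4): no bracket -> illegal
(5,1): no bracket -> illegal
(5,2): no bracket -> illegal
(5,3): flips 3 -> legal
(5,4): no bracket -> illegal
W mobility = 6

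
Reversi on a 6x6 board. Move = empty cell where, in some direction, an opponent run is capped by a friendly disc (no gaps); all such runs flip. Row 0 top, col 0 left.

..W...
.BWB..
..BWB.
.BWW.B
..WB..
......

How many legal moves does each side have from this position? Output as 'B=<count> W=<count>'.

-- B to move --
(0,1): no bracket -> illegal
(0,3): no bracket -> illegal
(1,4): no bracket -> illegal
(2,1): flips 1 -> legal
(3,4): flips 2 -> legal
(4,1): flips 1 -> legal
(4,4): flips 1 -> legal
(5,1): flips 2 -> legal
(5,2): flips 2 -> legal
(5,3): flips 1 -> legal
B mobility = 7
-- W to move --
(0,0): flips 2 -> legal
(0,1): no bracket -> illegal
(0,3): flips 1 -> legal
(0,4): no bracket -> illegal
(1,0): flips 1 -> legal
(1,4): flips 1 -> legal
(1,5): flips 1 -> legal
(2,0): flips 2 -> legal
(2,1): flips 1 -> legal
(2,5): flips 1 -> legal
(3,0): flips 1 -> legal
(3,4): no bracket -> illegal
(4,0): no bracket -> illegal
(4,1): no bracket -> illegal
(4,4): flips 1 -> legal
(4,5): no bracket -> illegal
(5,2): no bracket -> illegal
(5,3): flips 1 -> legal
(5,4): flips 1 -> legal
W mobility = 12

Answer: B=7 W=12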